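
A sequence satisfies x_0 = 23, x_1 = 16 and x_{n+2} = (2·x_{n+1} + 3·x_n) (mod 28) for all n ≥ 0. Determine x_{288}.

We have x_0 = 23; x_1 = 16; x_2 = 17; x_3 = 26; x_4 = 19; x_5 = 4; x_6 = 9; x_7 = 2; x_8 = 3; x_9 = 12; x_{10} = 5; x_{11} = 18; x_{12} = 23; x_{13} = 16.
Since (x_{12}, x_{13}) = (x_0, x_1) = (23, 16) (two consecutive terms determine the rest), the sequence is periodic with period 12.
(288 - 0) mod 12 = 0, so x_{288} = x_0 = 23.

23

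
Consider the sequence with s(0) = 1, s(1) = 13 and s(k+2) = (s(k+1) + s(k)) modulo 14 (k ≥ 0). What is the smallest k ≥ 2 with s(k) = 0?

2

We have s(0) = 1,  s(1) = 13,  s(2) = 0,  s(3) = 13,  s(4) = 13,  s(5) = 12,  s(6) = 11,  s(7) = 9,  s(8) = 6,  s(9) = 1,  s(10) = 7,  s(11) = 8,  s(12) = 1,  s(13) = 9,  s(14) = 10,  s(15) = 5,  s(16) = 1,  s(17) = 6,  s(18) = 7,  s(19) = 13,  s(20) = 6,  s(21) = 5,  s(22) = 11,  s(23) = 2,  s(24) = 13,  s(25) = 1,  s(26) = 0,  s(27) = 1,  s(28) = 1,  s(29) = 2,  s(30) = 3,  s(31) = 5,  s(32) = 8,  s(33) = 13,  s(34) = 7,  s(35) = 6,  s(36) = 13,  s(37) = 5,  s(38) = 4,  s(39) = 9,  s(40) = 13,  s(41) = 8,  s(42) = 7,  s(43) = 1,  s(44) = 8,  s(45) = 9,  s(46) = 3,  s(47) = 12,  s(48) = 1,  s(49) = 13.
The sequence repeats with period 48.
The value 0 first appears (with k ≥ 2) at s(2).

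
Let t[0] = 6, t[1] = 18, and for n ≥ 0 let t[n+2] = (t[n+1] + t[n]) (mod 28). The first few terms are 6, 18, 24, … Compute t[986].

We have t[0] = 6, t[1] = 18, t[2] = 24, t[3] = 14, t[4] = 10, t[5] = 24, t[6] = 6, t[7] = 2, t[8] = 8, t[9] = 10, t[10] = 18, t[11] = 0, t[12] = 18, t[13] = 18, t[14] = 8, t[15] = 26, t[16] = 6, t[17] = 4, t[18] = 10, t[19] = 14, t[20] = 24, t[21] = 10, t[22] = 6, t[23] = 16, t[24] = 22, t[25] = 10, t[26] = 4, t[27] = 14, t[28] = 18, t[29] = 4, t[30] = 22, t[31] = 26, t[32] = 20, t[33] = 18, t[34] = 10, t[35] = 0, t[36] = 10, t[37] = 10, t[38] = 20, t[39] = 2, t[40] = 22, t[41] = 24, t[42] = 18, t[43] = 14, t[44] = 4, t[45] = 18, t[46] = 22, t[47] = 12, t[48] = 6, t[49] = 18.
The sequence repeats with period 48.
(986 - 0) mod 48 = 26, so t[986] = t[26] = 4.

4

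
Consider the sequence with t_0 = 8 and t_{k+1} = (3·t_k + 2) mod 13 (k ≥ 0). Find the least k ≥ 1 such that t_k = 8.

We have t_0 = 8,  t_1 = 0,  t_2 = 2,  t_3 = 8.
Since t_3 = t_0 = 8, the sequence is periodic with period 3.
The value 8 next appears (with k ≥ 1) at t_3.

3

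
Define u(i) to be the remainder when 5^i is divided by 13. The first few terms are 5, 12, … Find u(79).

u(1) = 5, u(2) = 12, u(3) = 8, u(4) = 1, u(5) = 5.
The sequence repeats with period 4.
(79 - 1) mod 4 = 2, so u(79) = u(3) = 8.

8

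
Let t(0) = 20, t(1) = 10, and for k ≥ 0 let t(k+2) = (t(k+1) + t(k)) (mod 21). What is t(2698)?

12

Computing terms: t(0) = 20, t(1) = 10, t(2) = 9, t(3) = 19, t(4) = 7, t(5) = 5, t(6) = 12, t(7) = 17, t(8) = 8, t(9) = 4, t(10) = 12, t(11) = 16, t(12) = 7, t(13) = 2, t(14) = 9, t(15) = 11, t(16) = 20, t(17) = 10.
The sequence repeats with period 16.
(2698 - 0) mod 16 = 10, so t(2698) = t(10) = 12.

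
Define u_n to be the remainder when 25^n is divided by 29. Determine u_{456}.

25

Computing terms: u_0 = 1; u_1 = 25; u_2 = 16; u_3 = 23; u_4 = 24; u_5 = 20; u_6 = 7; u_7 = 1.
The sequence repeats with period 7.
So u_{456} = u_{0 + ((456-0) mod 7)} = u_1 = 25.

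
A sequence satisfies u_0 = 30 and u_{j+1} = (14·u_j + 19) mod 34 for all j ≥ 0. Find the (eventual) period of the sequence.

u_0 = 30; u_1 = 31; u_2 = 11; u_3 = 3; u_4 = 27; u_5 = 23; u_6 = 1; u_7 = 33; u_8 = 5; u_9 = 21; u_{10} = 7; u_{11} = 15; u_{12} = 25; u_{13} = 29; u_{14} = 17; u_{15} = 19; u_{16} = 13; u_{17} = 31.
Since u_{17} = u_1 = 31, the sequence is eventually periodic: after a pre-period of length 1 it cycles with period 16.

16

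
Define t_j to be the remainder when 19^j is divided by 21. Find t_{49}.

19

Computing terms: t_1 = 19; t_2 = 4; t_3 = 13; t_4 = 16; t_5 = 10; t_6 = 1; t_7 = 19.
The sequence repeats with period 6.
(49 - 1) mod 6 = 0, so t_{49} = t_1 = 19.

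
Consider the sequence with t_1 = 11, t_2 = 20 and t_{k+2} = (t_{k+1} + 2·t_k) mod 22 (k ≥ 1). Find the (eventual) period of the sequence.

10

Computing terms: t_1 = 11; t_2 = 20; t_3 = 20; t_4 = 16; t_5 = 12; t_6 = 0; t_7 = 2; t_8 = 2; t_9 = 6; t_{10} = 10; t_{11} = 0; t_{12} = 20; t_{13} = 20.
Since (t_{12}, t_{13}) = (t_2, t_3) = (20, 20) (two consecutive terms determine the rest), the sequence is eventually periodic: after a pre-period of length 1 it cycles with period 10.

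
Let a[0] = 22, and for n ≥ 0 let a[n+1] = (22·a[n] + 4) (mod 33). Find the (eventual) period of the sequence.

3

We have a[0] = 22; a[1] = 26; a[2] = 15; a[3] = 4; a[4] = 26.
Since a[4] = a[1] = 26, the sequence is eventually periodic: after a pre-period of length 1 it cycles with period 3.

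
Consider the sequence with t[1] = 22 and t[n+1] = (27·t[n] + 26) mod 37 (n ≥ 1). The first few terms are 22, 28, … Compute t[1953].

t[1] = 22,  t[2] = 28,  t[3] = 5,  t[4] = 13,  t[5] = 7,  t[6] = 30,  t[7] = 22.
The sequence repeats with period 6.
So t[1953] = t[1 + ((1953-1) mod 6)] = t[3] = 5.

5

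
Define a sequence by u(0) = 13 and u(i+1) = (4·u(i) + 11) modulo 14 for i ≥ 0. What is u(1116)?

Listing terms: u(0) = 13, u(1) = 7, u(2) = 11, u(3) = 13.
The sequence repeats with period 3.
So u(1116) = u(0 + ((1116-0) mod 3)) = u(0) = 13.

13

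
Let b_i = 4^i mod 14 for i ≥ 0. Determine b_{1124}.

Listing terms: b_0 = 1,  b_1 = 4,  b_2 = 2,  b_3 = 8,  b_4 = 4.
Since b_4 = b_1 = 4, the sequence is eventually periodic: after a pre-period of length 1 it cycles with period 3.
For i ≥ 1, b_i depends only on (i - 1) mod 3. (1124 - 1) mod 3 = 1, so b_{1124} = b_2 = 2.

2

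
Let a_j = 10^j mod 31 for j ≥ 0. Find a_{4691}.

We have a_0 = 1; a_1 = 10; a_2 = 7; a_3 = 8; a_4 = 18; a_5 = 25; a_6 = 2; a_7 = 20; a_8 = 14; a_9 = 16; a_{10} = 5; a_{11} = 19; a_{12} = 4; a_{13} = 9; a_{14} = 28; a_{15} = 1.
The sequence repeats with period 15.
(4691 - 0) mod 15 = 11, so a_{4691} = a_{11} = 19.

19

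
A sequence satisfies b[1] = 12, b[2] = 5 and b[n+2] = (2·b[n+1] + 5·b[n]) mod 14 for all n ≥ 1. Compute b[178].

Listing terms: b[1] = 12, b[2] = 5, b[3] = 0, b[4] = 11, b[5] = 8, b[6] = 1, b[7] = 0, b[8] = 5, b[9] = 10, b[10] = 3, b[11] = 0, b[12] = 1, b[13] = 2, b[14] = 9, b[15] = 0, b[16] = 3, b[17] = 6, b[18] = 13, b[19] = 0, b[20] = 9, b[21] = 4, b[22] = 11, b[23] = 0, b[24] = 13, b[25] = 12, b[26] = 5.
The sequence repeats with period 24.
So b[178] = b[1 + ((178-1) mod 24)] = b[10] = 3.

3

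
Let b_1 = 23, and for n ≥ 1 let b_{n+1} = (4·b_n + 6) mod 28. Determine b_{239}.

14

We have b_1 = 23,  b_2 = 14,  b_3 = 6,  b_4 = 2,  b_5 = 14.
Since b_5 = b_2 = 14, the sequence is eventually periodic: after a pre-period of length 1 it cycles with period 3.
For n ≥ 2, b_n depends only on (n - 2) mod 3. (239 - 2) mod 3 = 0, so b_{239} = b_2 = 14.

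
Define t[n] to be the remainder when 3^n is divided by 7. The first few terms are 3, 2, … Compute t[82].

We have t[1] = 3,  t[2] = 2,  t[3] = 6,  t[4] = 4,  t[5] = 5,  t[6] = 1,  t[7] = 3.
Since t[7] = t[1] = 3, the sequence is periodic with period 6.
(82 - 1) mod 6 = 3, so t[82] = t[4] = 4.

4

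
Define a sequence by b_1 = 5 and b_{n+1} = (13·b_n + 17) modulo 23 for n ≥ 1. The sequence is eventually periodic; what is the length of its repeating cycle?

11

We have b_1 = 5,  b_2 = 13,  b_3 = 2,  b_4 = 20,  b_5 = 1,  b_6 = 7,  b_7 = 16,  b_8 = 18,  b_9 = 21,  b_{10} = 14,  b_{11} = 15,  b_{12} = 5.
Since b_{12} = b_1 = 5, the sequence is periodic with period 11.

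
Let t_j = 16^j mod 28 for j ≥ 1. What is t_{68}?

t_1 = 16; t_2 = 4; t_3 = 8; t_4 = 16.
The sequence repeats with period 3.
So t_{68} = t_{1 + ((68-1) mod 3)} = t_2 = 4.

4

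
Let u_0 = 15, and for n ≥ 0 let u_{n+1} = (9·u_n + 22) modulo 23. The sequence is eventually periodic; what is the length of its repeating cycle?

Computing terms: u_0 = 15, u_1 = 19, u_2 = 9, u_3 = 11, u_4 = 6, u_5 = 7, u_6 = 16, u_7 = 5, u_8 = 21, u_9 = 4, u_{10} = 12, u_{11} = 15.
The sequence repeats with period 11.

11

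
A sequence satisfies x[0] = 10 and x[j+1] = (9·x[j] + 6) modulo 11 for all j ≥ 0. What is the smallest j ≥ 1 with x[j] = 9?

x[0] = 10, x[1] = 8, x[2] = 1, x[3] = 4, x[4] = 9, x[5] = 10.
Since x[5] = x[0] = 10, the sequence is periodic with period 5.
The value 9 first appears (with j ≥ 1) at x[4].

4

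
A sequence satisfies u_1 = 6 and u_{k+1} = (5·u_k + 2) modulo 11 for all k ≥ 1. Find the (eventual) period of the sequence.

5

Listing terms: u_1 = 6; u_2 = 10; u_3 = 8; u_4 = 9; u_5 = 3; u_6 = 6.
Since u_6 = u_1 = 6, the sequence is periodic with period 5.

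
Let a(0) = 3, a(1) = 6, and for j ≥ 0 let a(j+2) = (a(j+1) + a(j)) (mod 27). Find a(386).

9

Listing terms: a(0) = 3, a(1) = 6, a(2) = 9, a(3) = 15, a(4) = 24, a(5) = 12, a(6) = 9, a(7) = 21, a(8) = 3, a(9) = 24, a(10) = 0, a(11) = 24, a(12) = 24, a(13) = 21, a(14) = 18, a(15) = 12, a(16) = 3, a(17) = 15, a(18) = 18, a(19) = 6, a(20) = 24, a(21) = 3, a(22) = 0, a(23) = 3, a(24) = 3, a(25) = 6.
The sequence repeats with period 24.
So a(386) = a(0 + ((386-0) mod 24)) = a(2) = 9.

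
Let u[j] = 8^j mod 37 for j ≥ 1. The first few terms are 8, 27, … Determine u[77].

Listing terms: u[1] = 8,  u[2] = 27,  u[3] = 31,  u[4] = 26,  u[5] = 23,  u[6] = 36,  u[7] = 29,  u[8] = 10,  u[9] = 6,  u[10] = 11,  u[11] = 14,  u[12] = 1,  u[13] = 8.
The sequence repeats with period 12.
So u[77] = u[1 + ((77-1) mod 12)] = u[5] = 23.

23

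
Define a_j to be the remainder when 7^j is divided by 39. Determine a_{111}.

a_1 = 7, a_2 = 10, a_3 = 31, a_4 = 22, a_5 = 37, a_6 = 25, a_7 = 19, a_8 = 16, a_9 = 34, a_{10} = 4, a_{11} = 28, a_{12} = 1, a_{13} = 7.
Since a_{13} = a_1 = 7, the sequence is periodic with period 12.
(111 - 1) mod 12 = 2, so a_{111} = a_3 = 31.

31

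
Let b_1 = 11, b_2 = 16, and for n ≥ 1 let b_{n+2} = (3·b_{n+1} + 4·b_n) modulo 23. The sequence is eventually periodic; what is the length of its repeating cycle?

22

Computing terms: b_1 = 11, b_2 = 16, b_3 = 0, b_4 = 18, b_5 = 8, b_6 = 4, b_7 = 21, b_8 = 10, b_9 = 22, b_{10} = 14, b_{11} = 15, b_{12} = 9, b_{13} = 18, b_{14} = 21, b_{15} = 20, b_{16} = 6, b_{17} = 6, b_{18} = 19, b_{19} = 12, b_{20} = 20, b_{21} = 16, b_{22} = 13, b_{23} = 11, b_{24} = 16.
The sequence repeats with period 22.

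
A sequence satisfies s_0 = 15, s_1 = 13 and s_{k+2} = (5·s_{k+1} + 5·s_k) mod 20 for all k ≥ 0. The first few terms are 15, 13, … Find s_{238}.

5

Computing terms: s_0 = 15, s_1 = 13, s_2 = 0, s_3 = 5, s_4 = 5, s_5 = 10, s_6 = 15, s_7 = 5, s_8 = 0, s_9 = 5.
Since (s_8, s_9) = (s_2, s_3) = (0, 5) (two consecutive terms determine the rest), the sequence is eventually periodic: after a pre-period of length 2 it cycles with period 6.
For k ≥ 2, s_k depends only on (k - 2) mod 6. (238 - 2) mod 6 = 2, so s_{238} = s_4 = 5.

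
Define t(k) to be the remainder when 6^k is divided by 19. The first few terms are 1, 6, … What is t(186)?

11

t(0) = 1; t(1) = 6; t(2) = 17; t(3) = 7; t(4) = 4; t(5) = 5; t(6) = 11; t(7) = 9; t(8) = 16; t(9) = 1.
The sequence repeats with period 9.
(186 - 0) mod 9 = 6, so t(186) = t(6) = 11.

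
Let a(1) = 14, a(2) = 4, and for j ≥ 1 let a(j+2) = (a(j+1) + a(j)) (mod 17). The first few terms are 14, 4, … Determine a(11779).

Listing terms: a(1) = 14,  a(2) = 4,  a(3) = 1,  a(4) = 5,  a(5) = 6,  a(6) = 11,  a(7) = 0,  a(8) = 11,  a(9) = 11,  a(10) = 5,  a(11) = 16,  a(12) = 4,  a(13) = 3,  a(14) = 7,  a(15) = 10,  a(16) = 0,  a(17) = 10,  a(18) = 10,  a(19) = 3,  a(20) = 13,  a(21) = 16,  a(22) = 12,  a(23) = 11,  a(24) = 6,  a(25) = 0,  a(26) = 6,  a(27) = 6,  a(28) = 12,  a(29) = 1,  a(30) = 13,  a(31) = 14,  a(32) = 10,  a(33) = 7,  a(34) = 0,  a(35) = 7,  a(36) = 7,  a(37) = 14,  a(38) = 4.
The sequence repeats with period 36.
(11779 - 1) mod 36 = 6, so a(11779) = a(7) = 0.

0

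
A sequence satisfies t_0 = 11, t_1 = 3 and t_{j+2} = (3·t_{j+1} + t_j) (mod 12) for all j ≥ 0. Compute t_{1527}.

3

Listing terms: t_0 = 11; t_1 = 3; t_2 = 8; t_3 = 3; t_4 = 5; t_5 = 6; t_6 = 11; t_7 = 3.
Since (t_6, t_7) = (t_0, t_1) = (11, 3) (two consecutive terms determine the rest), the sequence is periodic with period 6.
So t_{1527} = t_{0 + ((1527-0) mod 6)} = t_3 = 3.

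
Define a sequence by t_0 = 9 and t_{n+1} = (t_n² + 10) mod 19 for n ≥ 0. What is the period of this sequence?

t_0 = 9, t_1 = 15, t_2 = 7, t_3 = 2, t_4 = 14, t_5 = 16, t_6 = 0, t_7 = 10, t_8 = 15.
Since t_8 = t_1 = 15, the sequence is eventually periodic: after a pre-period of length 1 it cycles with period 7.

7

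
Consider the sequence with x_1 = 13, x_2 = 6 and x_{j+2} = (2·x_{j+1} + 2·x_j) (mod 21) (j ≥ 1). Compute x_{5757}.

We have x_1 = 13; x_2 = 6; x_3 = 17; x_4 = 4; x_5 = 0; x_6 = 8; x_7 = 16; x_8 = 6; x_9 = 2; x_{10} = 16; x_{11} = 15; x_{12} = 20; x_{13} = 7; x_{14} = 12; x_{15} = 17; x_{16} = 16; x_{17} = 3; x_{18} = 17; x_{19} = 19; x_{20} = 9; x_{21} = 14; x_{22} = 4; x_{23} = 15; x_{24} = 17; x_{25} = 1; x_{26} = 15; x_{27} = 11; x_{28} = 10; x_{29} = 0; x_{30} = 20; x_{31} = 19; x_{32} = 15; x_{33} = 5; x_{34} = 19; x_{35} = 6; x_{36} = 8; x_{37} = 7; x_{38} = 9; x_{39} = 11; x_{40} = 19; x_{41} = 18; x_{42} = 11; x_{43} = 16; x_{44} = 12; x_{45} = 14; x_{46} = 10; x_{47} = 6; x_{48} = 11; x_{49} = 13; x_{50} = 6.
Since (x_{49}, x_{50}) = (x_1, x_2) = (13, 6) (two consecutive terms determine the rest), the sequence is periodic with period 48.
So x_{5757} = x_{1 + ((5757-1) mod 48)} = x_{45} = 14.

14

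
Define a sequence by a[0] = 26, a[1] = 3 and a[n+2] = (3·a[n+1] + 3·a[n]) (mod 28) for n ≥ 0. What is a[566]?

11

a[0] = 26, a[1] = 3, a[2] = 3, a[3] = 18, a[4] = 7, a[5] = 19, a[6] = 22, a[7] = 11, a[8] = 15, a[9] = 22, a[10] = 27, a[11] = 7, a[12] = 18, a[13] = 19, a[14] = 27, a[15] = 26, a[16] = 19, a[17] = 23, a[18] = 14, a[19] = 27, a[20] = 11, a[21] = 2, a[22] = 11, a[23] = 11, a[24] = 10, a[25] = 7, a[26] = 23, a[27] = 6, a[28] = 3, a[29] = 27, a[30] = 6, a[31] = 15, a[32] = 7, a[33] = 10, a[34] = 23, a[35] = 15, a[36] = 2, a[37] = 23, a[38] = 19, a[39] = 14, a[40] = 15, a[41] = 3, a[42] = 26, a[43] = 3.
Since (a[42], a[43]) = (a[0], a[1]) = (26, 3) (two consecutive terms determine the rest), the sequence is periodic with period 42.
So a[566] = a[0 + ((566-0) mod 42)] = a[20] = 11.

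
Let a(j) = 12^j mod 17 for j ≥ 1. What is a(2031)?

10

We have a(1) = 12,  a(2) = 8,  a(3) = 11,  a(4) = 13,  a(5) = 3,  a(6) = 2,  a(7) = 7,  a(8) = 16,  a(9) = 5,  a(10) = 9,  a(11) = 6,  a(12) = 4,  a(13) = 14,  a(14) = 15,  a(15) = 10,  a(16) = 1,  a(17) = 12.
The sequence repeats with period 16.
(2031 - 1) mod 16 = 14, so a(2031) = a(15) = 10.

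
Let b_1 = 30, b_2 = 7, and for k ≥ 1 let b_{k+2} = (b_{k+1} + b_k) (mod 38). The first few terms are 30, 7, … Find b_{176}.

23

Computing terms: b_1 = 30, b_2 = 7, b_3 = 37, b_4 = 6, b_5 = 5, b_6 = 11, b_7 = 16, b_8 = 27, b_9 = 5, b_{10} = 32, b_{11} = 37, b_{12} = 31, b_{13} = 30, b_{14} = 23, b_{15} = 15, b_{16} = 0, b_{17} = 15, b_{18} = 15, b_{19} = 30, b_{20} = 7.
Since (b_{19}, b_{20}) = (b_1, b_2) = (30, 7) (two consecutive terms determine the rest), the sequence is periodic with period 18.
(176 - 1) mod 18 = 13, so b_{176} = b_{14} = 23.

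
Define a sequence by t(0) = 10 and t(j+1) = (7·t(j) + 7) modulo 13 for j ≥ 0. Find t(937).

t(0) = 10, t(1) = 12, t(2) = 0, t(3) = 7, t(4) = 4, t(5) = 9, t(6) = 5, t(7) = 3, t(8) = 2, t(9) = 8, t(10) = 11, t(11) = 6, t(12) = 10.
Since t(12) = t(0) = 10, the sequence is periodic with period 12.
So t(937) = t(0 + ((937-0) mod 12)) = t(1) = 12.

12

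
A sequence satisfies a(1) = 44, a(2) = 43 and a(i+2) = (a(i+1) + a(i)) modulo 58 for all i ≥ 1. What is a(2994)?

41

Listing terms: a(1) = 44, a(2) = 43, a(3) = 29, a(4) = 14, a(5) = 43, a(6) = 57, a(7) = 42, a(8) = 41, a(9) = 25, a(10) = 8, a(11) = 33, a(12) = 41, a(13) = 16, a(14) = 57, a(15) = 15, a(16) = 14, a(17) = 29, a(18) = 43, a(19) = 14, a(20) = 57, a(21) = 13, a(22) = 12, a(23) = 25, a(24) = 37, a(25) = 4, a(26) = 41, a(27) = 45, a(28) = 28, a(29) = 15, a(30) = 43, a(31) = 0, a(32) = 43, a(33) = 43, a(34) = 28, a(35) = 13, a(36) = 41, a(37) = 54, a(38) = 37, a(39) = 33, a(40) = 12, a(41) = 45, a(42) = 57, a(43) = 44, a(44) = 43.
Since (a(43), a(44)) = (a(1), a(2)) = (44, 43) (two consecutive terms determine the rest), the sequence is periodic with period 42.
(2994 - 1) mod 42 = 11, so a(2994) = a(12) = 41.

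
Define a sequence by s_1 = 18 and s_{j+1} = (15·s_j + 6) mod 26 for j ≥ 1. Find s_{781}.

18

s_1 = 18,  s_2 = 16,  s_3 = 12,  s_4 = 4,  s_5 = 14,  s_6 = 8,  s_7 = 22,  s_8 = 24,  s_9 = 2,  s_{10} = 10,  s_{11} = 0,  s_{12} = 6,  s_{13} = 18.
Since s_{13} = s_1 = 18, the sequence is periodic with period 12.
(781 - 1) mod 12 = 0, so s_{781} = s_1 = 18.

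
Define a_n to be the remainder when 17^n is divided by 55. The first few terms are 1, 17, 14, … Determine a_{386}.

49

Listing terms: a_0 = 1,  a_1 = 17,  a_2 = 14,  a_3 = 18,  a_4 = 31,  a_5 = 32,  a_6 = 49,  a_7 = 8,  a_8 = 26,  a_9 = 2,  a_{10} = 34,  a_{11} = 28,  a_{12} = 36,  a_{13} = 7,  a_{14} = 9,  a_{15} = 43,  a_{16} = 16,  a_{17} = 52,  a_{18} = 4,  a_{19} = 13,  a_{20} = 1.
The sequence repeats with period 20.
(386 - 0) mod 20 = 6, so a_{386} = a_6 = 49.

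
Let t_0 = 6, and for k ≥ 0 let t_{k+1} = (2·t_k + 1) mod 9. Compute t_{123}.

Listing terms: t_0 = 6; t_1 = 4; t_2 = 0; t_3 = 1; t_4 = 3; t_5 = 7; t_6 = 6.
The sequence repeats with period 6.
(123 - 0) mod 6 = 3, so t_{123} = t_3 = 1.

1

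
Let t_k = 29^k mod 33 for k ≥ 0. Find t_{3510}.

Computing terms: t_0 = 1, t_1 = 29, t_2 = 16, t_3 = 2, t_4 = 25, t_5 = 32, t_6 = 4, t_7 = 17, t_8 = 31, t_9 = 8, t_{10} = 1.
The sequence repeats with period 10.
So t_{3510} = t_{0 + ((3510-0) mod 10)} = t_0 = 1.

1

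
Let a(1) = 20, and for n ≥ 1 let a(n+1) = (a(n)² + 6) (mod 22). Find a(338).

18

Listing terms: a(1) = 20, a(2) = 10, a(3) = 18, a(4) = 0, a(5) = 6, a(6) = 20.
Since a(6) = a(1) = 20, the sequence is periodic with period 5.
So a(338) = a(1 + ((338-1) mod 5)) = a(3) = 18.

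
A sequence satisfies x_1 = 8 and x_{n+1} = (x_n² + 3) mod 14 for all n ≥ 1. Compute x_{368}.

3

Computing terms: x_1 = 8; x_2 = 11; x_3 = 12; x_4 = 7; x_5 = 10; x_6 = 5; x_7 = 0; x_8 = 3; x_9 = 12.
Since x_9 = x_3 = 12, the sequence is eventually periodic: after a pre-period of length 2 it cycles with period 6.
For n ≥ 3, x_n depends only on (n - 3) mod 6. (368 - 3) mod 6 = 5, so x_{368} = x_8 = 3.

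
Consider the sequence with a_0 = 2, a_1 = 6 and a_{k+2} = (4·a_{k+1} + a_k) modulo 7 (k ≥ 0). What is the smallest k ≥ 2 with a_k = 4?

4

a_0 = 2, a_1 = 6, a_2 = 5, a_3 = 5, a_4 = 4, a_5 = 0, a_6 = 4, a_7 = 2, a_8 = 5, a_9 = 1, a_{10} = 2, a_{11} = 2, a_{12} = 3, a_{13} = 0, a_{14} = 3, a_{15} = 5, a_{16} = 2, a_{17} = 6.
The sequence repeats with period 16.
The value 4 first appears (with k ≥ 2) at a_4.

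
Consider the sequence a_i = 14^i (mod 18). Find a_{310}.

4

a_1 = 14,  a_2 = 16,  a_3 = 8,  a_4 = 4,  a_5 = 2,  a_6 = 10,  a_7 = 14.
The sequence repeats with period 6.
(310 - 1) mod 6 = 3, so a_{310} = a_4 = 4.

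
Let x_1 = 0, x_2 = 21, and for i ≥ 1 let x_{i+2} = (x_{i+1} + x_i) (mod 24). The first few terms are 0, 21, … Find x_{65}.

15

We have x_1 = 0, x_2 = 21, x_3 = 21, x_4 = 18, x_5 = 15, x_6 = 9, x_7 = 0, x_8 = 9, x_9 = 9, x_{10} = 18, x_{11} = 3, x_{12} = 21, x_{13} = 0, x_{14} = 21.
The sequence repeats with period 12.
So x_{65} = x_{1 + ((65-1) mod 12)} = x_5 = 15.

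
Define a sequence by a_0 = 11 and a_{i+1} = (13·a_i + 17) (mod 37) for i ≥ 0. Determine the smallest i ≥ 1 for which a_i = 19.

21

We have a_0 = 11, a_1 = 12, a_2 = 25, a_3 = 9, a_4 = 23, a_5 = 20, a_6 = 18, a_7 = 29, a_8 = 24, a_9 = 33, a_{10} = 2, a_{11} = 6, a_{12} = 21, a_{13} = 31, a_{14} = 13, a_{15} = 1, a_{16} = 30, a_{17} = 0, a_{18} = 17, a_{19} = 16, a_{20} = 3, a_{21} = 19, a_{22} = 5, a_{23} = 8, a_{24} = 10, a_{25} = 36, a_{26} = 4, a_{27} = 32, a_{28} = 26, a_{29} = 22, a_{30} = 7, a_{31} = 34, a_{32} = 15, a_{33} = 27, a_{34} = 35, a_{35} = 28, a_{36} = 11.
Since a_{36} = a_0 = 11, the sequence is periodic with period 36.
The value 19 first appears (with i ≥ 1) at a_{21}.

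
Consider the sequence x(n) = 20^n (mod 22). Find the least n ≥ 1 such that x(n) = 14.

Computing terms: x(0) = 1,  x(1) = 20,  x(2) = 4,  x(3) = 14,  x(4) = 16,  x(5) = 12,  x(6) = 20.
Since x(6) = x(1) = 20, the sequence is eventually periodic: after a pre-period of length 1 it cycles with period 5.
The value 14 first appears (with n ≥ 1) at x(3).

3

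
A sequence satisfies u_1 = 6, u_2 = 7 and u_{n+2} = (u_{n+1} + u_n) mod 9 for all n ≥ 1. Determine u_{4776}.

1

u_1 = 6,  u_2 = 7,  u_3 = 4,  u_4 = 2,  u_5 = 6,  u_6 = 8,  u_7 = 5,  u_8 = 4,  u_9 = 0,  u_{10} = 4,  u_{11} = 4,  u_{12} = 8,  u_{13} = 3,  u_{14} = 2,  u_{15} = 5,  u_{16} = 7,  u_{17} = 3,  u_{18} = 1,  u_{19} = 4,  u_{20} = 5,  u_{21} = 0,  u_{22} = 5,  u_{23} = 5,  u_{24} = 1,  u_{25} = 6,  u_{26} = 7.
Since (u_{25}, u_{26}) = (u_1, u_2) = (6, 7) (two consecutive terms determine the rest), the sequence is periodic with period 24.
So u_{4776} = u_{1 + ((4776-1) mod 24)} = u_{24} = 1.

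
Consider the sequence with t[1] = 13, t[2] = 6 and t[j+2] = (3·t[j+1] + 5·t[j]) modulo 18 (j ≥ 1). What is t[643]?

Computing terms: t[1] = 13,  t[2] = 6,  t[3] = 11,  t[4] = 9,  t[5] = 10,  t[6] = 3,  t[7] = 5,  t[8] = 12,  t[9] = 7,  t[10] = 9,  t[11] = 8,  t[12] = 15,  t[13] = 13,  t[14] = 6.
The sequence repeats with period 12.
So t[643] = t[1 + ((643-1) mod 12)] = t[7] = 5.

5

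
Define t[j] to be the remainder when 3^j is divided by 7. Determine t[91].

We have t[0] = 1,  t[1] = 3,  t[2] = 2,  t[3] = 6,  t[4] = 4,  t[5] = 5,  t[6] = 1.
Since t[6] = t[0] = 1, the sequence is periodic with period 6.
(91 - 0) mod 6 = 1, so t[91] = t[1] = 3.

3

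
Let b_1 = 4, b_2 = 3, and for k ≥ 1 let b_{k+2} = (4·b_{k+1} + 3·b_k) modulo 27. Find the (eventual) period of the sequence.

3

We have b_1 = 4; b_2 = 3; b_3 = 24; b_4 = 24; b_5 = 6; b_6 = 15; b_7 = 24; b_8 = 6.
Since (b_7, b_8) = (b_4, b_5) = (24, 6) (two consecutive terms determine the rest), the sequence is eventually periodic: after a pre-period of length 3 it cycles with period 3.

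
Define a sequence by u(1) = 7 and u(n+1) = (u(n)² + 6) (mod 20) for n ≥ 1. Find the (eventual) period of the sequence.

We have u(1) = 7,  u(2) = 15,  u(3) = 11,  u(4) = 7.
The sequence repeats with period 3.

3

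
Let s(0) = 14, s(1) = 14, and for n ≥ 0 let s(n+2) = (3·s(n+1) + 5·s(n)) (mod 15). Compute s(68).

We have s(0) = 14; s(1) = 14; s(2) = 7; s(3) = 1; s(4) = 8; s(5) = 14; s(6) = 7.
Since (s(5), s(6)) = (s(1), s(2)) = (14, 7) (two consecutive terms determine the rest), the sequence is eventually periodic: after a pre-period of length 1 it cycles with period 4.
For n ≥ 1, s(n) depends only on (n - 1) mod 4. (68 - 1) mod 4 = 3, so s(68) = s(4) = 8.

8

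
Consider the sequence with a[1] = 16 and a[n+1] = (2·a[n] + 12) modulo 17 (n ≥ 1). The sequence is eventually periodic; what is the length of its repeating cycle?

We have a[1] = 16, a[2] = 10, a[3] = 15, a[4] = 8, a[5] = 11, a[6] = 0, a[7] = 12, a[8] = 2, a[9] = 16.
Since a[9] = a[1] = 16, the sequence is periodic with period 8.

8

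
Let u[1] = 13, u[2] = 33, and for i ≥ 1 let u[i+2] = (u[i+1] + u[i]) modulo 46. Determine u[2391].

Listing terms: u[1] = 13, u[2] = 33, u[3] = 0, u[4] = 33, u[5] = 33, u[6] = 20, u[7] = 7, u[8] = 27, u[9] = 34, u[10] = 15, u[11] = 3, u[12] = 18, u[13] = 21, u[14] = 39, u[15] = 14, u[16] = 7, u[17] = 21, u[18] = 28, u[19] = 3, u[20] = 31, u[21] = 34, u[22] = 19, u[23] = 7, u[24] = 26, u[25] = 33, u[26] = 13, u[27] = 0, u[28] = 13, u[29] = 13, u[30] = 26, u[31] = 39, u[32] = 19, u[33] = 12, u[34] = 31, u[35] = 43, u[36] = 28, u[37] = 25, u[38] = 7, u[39] = 32, u[40] = 39, u[41] = 25, u[42] = 18, u[43] = 43, u[44] = 15, u[45] = 12, u[46] = 27, u[47] = 39, u[48] = 20, u[49] = 13, u[50] = 33.
The sequence repeats with period 48.
So u[2391] = u[1 + ((2391-1) mod 48)] = u[39] = 32.

32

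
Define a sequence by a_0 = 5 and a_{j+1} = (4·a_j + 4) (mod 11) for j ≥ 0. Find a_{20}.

Listing terms: a_0 = 5, a_1 = 2, a_2 = 1, a_3 = 8, a_4 = 3, a_5 = 5.
The sequence repeats with period 5.
(20 - 0) mod 5 = 0, so a_{20} = a_0 = 5.

5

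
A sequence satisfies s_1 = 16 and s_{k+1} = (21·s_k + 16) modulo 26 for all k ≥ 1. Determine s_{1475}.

We have s_1 = 16,  s_2 = 14,  s_3 = 24,  s_4 = 0,  s_5 = 16.
The sequence repeats with period 4.
(1475 - 1) mod 4 = 2, so s_{1475} = s_3 = 24.

24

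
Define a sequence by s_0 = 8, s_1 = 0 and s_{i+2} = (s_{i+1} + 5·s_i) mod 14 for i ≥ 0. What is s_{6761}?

4

Listing terms: s_0 = 8; s_1 = 0; s_2 = 12; s_3 = 12; s_4 = 2; s_5 = 6; s_6 = 2; s_7 = 4; s_8 = 0; s_9 = 6; s_{10} = 6; s_{11} = 8; s_{12} = 10; s_{13} = 8; s_{14} = 2; s_{15} = 0; s_{16} = 10; s_{17} = 10; s_{18} = 4; s_{19} = 12; s_{20} = 4; s_{21} = 8; s_{22} = 0.
Since (s_{21}, s_{22}) = (s_0, s_1) = (8, 0) (two consecutive terms determine the rest), the sequence is periodic with period 21.
(6761 - 0) mod 21 = 20, so s_{6761} = s_{20} = 4.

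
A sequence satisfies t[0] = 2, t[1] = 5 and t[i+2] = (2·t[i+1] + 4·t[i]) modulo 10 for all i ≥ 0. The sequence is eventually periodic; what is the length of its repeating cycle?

5

t[0] = 2; t[1] = 5; t[2] = 8; t[3] = 6; t[4] = 4; t[5] = 2; t[6] = 0; t[7] = 8; t[8] = 6.
Since (t[7], t[8]) = (t[2], t[3]) = (8, 6) (two consecutive terms determine the rest), the sequence is eventually periodic: after a pre-period of length 2 it cycles with period 5.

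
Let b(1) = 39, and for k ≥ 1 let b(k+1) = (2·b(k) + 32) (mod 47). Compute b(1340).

We have b(1) = 39; b(2) = 16; b(3) = 17; b(4) = 19; b(5) = 23; b(6) = 31; b(7) = 0; b(8) = 32; b(9) = 2; b(10) = 36; b(11) = 10; b(12) = 5; b(13) = 42; b(14) = 22; b(15) = 29; b(16) = 43; b(17) = 24; b(18) = 33; b(19) = 4; b(20) = 40; b(21) = 18; b(22) = 21; b(23) = 27; b(24) = 39.
The sequence repeats with period 23.
(1340 - 1) mod 23 = 5, so b(1340) = b(6) = 31.

31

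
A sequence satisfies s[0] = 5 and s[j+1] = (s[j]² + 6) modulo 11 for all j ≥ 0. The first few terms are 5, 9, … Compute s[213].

7

Computing terms: s[0] = 5; s[1] = 9; s[2] = 10; s[3] = 7; s[4] = 0; s[5] = 6; s[6] = 9.
Since s[6] = s[1] = 9, the sequence is eventually periodic: after a pre-period of length 1 it cycles with period 5.
For j ≥ 1, s[j] depends only on (j - 1) mod 5. (213 - 1) mod 5 = 2, so s[213] = s[3] = 7.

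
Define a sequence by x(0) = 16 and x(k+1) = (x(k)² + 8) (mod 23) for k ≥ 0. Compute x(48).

Listing terms: x(0) = 16,  x(1) = 11,  x(2) = 14,  x(3) = 20,  x(4) = 17,  x(5) = 21,  x(6) = 12,  x(7) = 14.
Since x(7) = x(2) = 14, the sequence is eventually periodic: after a pre-period of length 2 it cycles with period 5.
For k ≥ 2, x(k) depends only on (k - 2) mod 5. (48 - 2) mod 5 = 1, so x(48) = x(3) = 20.

20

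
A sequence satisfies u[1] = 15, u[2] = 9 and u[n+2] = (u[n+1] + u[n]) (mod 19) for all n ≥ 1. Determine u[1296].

u[1] = 15,  u[2] = 9,  u[3] = 5,  u[4] = 14,  u[5] = 0,  u[6] = 14,  u[7] = 14,  u[8] = 9,  u[9] = 4,  u[10] = 13,  u[11] = 17,  u[12] = 11,  u[13] = 9,  u[14] = 1,  u[15] = 10,  u[16] = 11,  u[17] = 2,  u[18] = 13,  u[19] = 15,  u[20] = 9.
The sequence repeats with period 18.
So u[1296] = u[1 + ((1296-1) mod 18)] = u[18] = 13.

13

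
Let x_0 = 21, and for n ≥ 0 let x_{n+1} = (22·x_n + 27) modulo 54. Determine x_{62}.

39

x_0 = 21; x_1 = 3; x_2 = 39; x_3 = 21.
Since x_3 = x_0 = 21, the sequence is periodic with period 3.
(62 - 0) mod 3 = 2, so x_{62} = x_2 = 39.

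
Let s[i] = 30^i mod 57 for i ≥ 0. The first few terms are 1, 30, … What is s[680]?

Computing terms: s[0] = 1,  s[1] = 30,  s[2] = 45,  s[3] = 39,  s[4] = 30.
Since s[4] = s[1] = 30, the sequence is eventually periodic: after a pre-period of length 1 it cycles with period 3.
For i ≥ 1, s[i] depends only on (i - 1) mod 3. (680 - 1) mod 3 = 1, so s[680] = s[2] = 45.

45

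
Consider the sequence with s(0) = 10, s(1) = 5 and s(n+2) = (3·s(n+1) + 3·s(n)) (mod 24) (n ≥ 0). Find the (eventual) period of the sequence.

Listing terms: s(0) = 10,  s(1) = 5,  s(2) = 21,  s(3) = 6,  s(4) = 9,  s(5) = 21,  s(6) = 18,  s(7) = 21,  s(8) = 21,  s(9) = 6.
Since (s(8), s(9)) = (s(2), s(3)) = (21, 6) (two consecutive terms determine the rest), the sequence is eventually periodic: after a pre-period of length 2 it cycles with period 6.

6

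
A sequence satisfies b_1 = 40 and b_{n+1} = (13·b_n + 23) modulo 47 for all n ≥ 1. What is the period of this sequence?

46

Listing terms: b_1 = 40,  b_2 = 26,  b_3 = 32,  b_4 = 16,  b_5 = 43,  b_6 = 18,  b_7 = 22,  b_8 = 27,  b_9 = 45,  b_{10} = 44,  b_{11} = 31,  b_{12} = 3,  b_{13} = 15,  b_{14} = 30,  b_{15} = 37,  b_{16} = 34,  b_{17} = 42,  b_{18} = 5,  b_{19} = 41,  b_{20} = 39,  b_{21} = 13,  b_{22} = 4,  b_{23} = 28,  b_{24} = 11,  b_{25} = 25,  b_{26} = 19,  b_{27} = 35,  b_{28} = 8,  b_{29} = 33,  b_{30} = 29,  b_{31} = 24,  b_{32} = 6,  b_{33} = 7,  b_{34} = 20,  b_{35} = 1,  b_{36} = 36,  b_{37} = 21,  b_{38} = 14,  b_{39} = 17,  b_{40} = 9,  b_{41} = 46,  b_{42} = 10,  b_{43} = 12,  b_{44} = 38,  b_{45} = 0,  b_{46} = 23,  b_{47} = 40.
Since b_{47} = b_1 = 40, the sequence is periodic with period 46.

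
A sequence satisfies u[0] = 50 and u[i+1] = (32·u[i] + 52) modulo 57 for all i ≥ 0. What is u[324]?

Computing terms: u[0] = 50; u[1] = 56; u[2] = 20; u[3] = 8; u[4] = 23; u[5] = 47; u[6] = 17; u[7] = 26; u[8] = 29; u[9] = 11; u[10] = 5; u[11] = 41; u[12] = 53; u[13] = 38; u[14] = 14; u[15] = 44; u[16] = 35; u[17] = 32; u[18] = 50.
Since u[18] = u[0] = 50, the sequence is periodic with period 18.
So u[324] = u[0 + ((324-0) mod 18)] = u[0] = 50.

50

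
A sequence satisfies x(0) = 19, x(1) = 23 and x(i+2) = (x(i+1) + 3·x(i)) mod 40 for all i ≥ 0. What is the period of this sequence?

24

Computing terms: x(0) = 19,  x(1) = 23,  x(2) = 0,  x(3) = 29,  x(4) = 29,  x(5) = 36,  x(6) = 3,  x(7) = 31,  x(8) = 0,  x(9) = 13,  x(10) = 13,  x(11) = 12,  x(12) = 11,  x(13) = 7,  x(14) = 0,  x(15) = 21,  x(16) = 21,  x(17) = 4,  x(18) = 27,  x(19) = 39,  x(20) = 0,  x(21) = 37,  x(22) = 37,  x(23) = 28,  x(24) = 19,  x(25) = 23.
Since (x(24), x(25)) = (x(0), x(1)) = (19, 23) (two consecutive terms determine the rest), the sequence is periodic with period 24.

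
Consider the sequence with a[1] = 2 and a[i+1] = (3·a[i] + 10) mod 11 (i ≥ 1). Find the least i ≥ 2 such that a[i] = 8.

4

Listing terms: a[1] = 2, a[2] = 5, a[3] = 3, a[4] = 8, a[5] = 1, a[6] = 2.
The sequence repeats with period 5.
The value 8 first appears (with i ≥ 2) at a[4].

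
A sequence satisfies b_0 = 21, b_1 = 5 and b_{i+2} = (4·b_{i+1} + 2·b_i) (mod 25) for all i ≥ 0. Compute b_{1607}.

18

Computing terms: b_0 = 21,  b_1 = 5,  b_2 = 12,  b_3 = 8,  b_4 = 6,  b_5 = 15,  b_6 = 22,  b_7 = 18,  b_8 = 16,  b_9 = 0,  b_{10} = 7,  b_{11} = 3,  b_{12} = 1,  b_{13} = 10,  b_{14} = 17,  b_{15} = 13,  b_{16} = 11,  b_{17} = 20,  b_{18} = 2,  b_{19} = 23,  b_{20} = 21,  b_{21} = 5.
Since (b_{20}, b_{21}) = (b_0, b_1) = (21, 5) (two consecutive terms determine the rest), the sequence is periodic with period 20.
So b_{1607} = b_{0 + ((1607-0) mod 20)} = b_7 = 18.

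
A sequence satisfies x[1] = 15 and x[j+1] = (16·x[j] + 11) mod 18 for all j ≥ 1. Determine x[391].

3

Computing terms: x[1] = 15; x[2] = 17; x[3] = 13; x[4] = 3; x[5] = 5; x[6] = 1; x[7] = 9; x[8] = 11; x[9] = 7; x[10] = 15.
Since x[10] = x[1] = 15, the sequence is periodic with period 9.
(391 - 1) mod 9 = 3, so x[391] = x[4] = 3.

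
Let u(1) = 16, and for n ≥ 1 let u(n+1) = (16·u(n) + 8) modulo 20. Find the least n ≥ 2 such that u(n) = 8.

5

Computing terms: u(1) = 16; u(2) = 4; u(3) = 12; u(4) = 0; u(5) = 8; u(6) = 16.
Since u(6) = u(1) = 16, the sequence is periodic with period 5.
The value 8 first appears (with n ≥ 2) at u(5).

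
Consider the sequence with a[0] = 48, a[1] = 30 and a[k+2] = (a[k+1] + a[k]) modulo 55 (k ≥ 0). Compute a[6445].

Computing terms: a[0] = 48, a[1] = 30, a[2] = 23, a[3] = 53, a[4] = 21, a[5] = 19, a[6] = 40, a[7] = 4, a[8] = 44, a[9] = 48, a[10] = 37, a[11] = 30, a[12] = 12, a[13] = 42, a[14] = 54, a[15] = 41, a[16] = 40, a[17] = 26, a[18] = 11, a[19] = 37, a[20] = 48, a[21] = 30.
The sequence repeats with period 20.
(6445 - 0) mod 20 = 5, so a[6445] = a[5] = 19.

19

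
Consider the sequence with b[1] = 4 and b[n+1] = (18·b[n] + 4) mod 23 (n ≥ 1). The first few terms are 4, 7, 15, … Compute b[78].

4

Listing terms: b[1] = 4,  b[2] = 7,  b[3] = 15,  b[4] = 21,  b[5] = 14,  b[6] = 3,  b[7] = 12,  b[8] = 13,  b[9] = 8,  b[10] = 10,  b[11] = 0,  b[12] = 4.
Since b[12] = b[1] = 4, the sequence is periodic with period 11.
(78 - 1) mod 11 = 0, so b[78] = b[1] = 4.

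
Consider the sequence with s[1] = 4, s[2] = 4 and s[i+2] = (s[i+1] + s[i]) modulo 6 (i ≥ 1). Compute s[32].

We have s[1] = 4, s[2] = 4, s[3] = 2, s[4] = 0, s[5] = 2, s[6] = 2, s[7] = 4, s[8] = 0, s[9] = 4, s[10] = 4.
The sequence repeats with period 8.
(32 - 1) mod 8 = 7, so s[32] = s[8] = 0.

0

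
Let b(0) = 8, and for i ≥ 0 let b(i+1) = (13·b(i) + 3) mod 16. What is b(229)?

We have b(0) = 8,  b(1) = 11,  b(2) = 2,  b(3) = 13,  b(4) = 12,  b(5) = 15,  b(6) = 6,  b(7) = 1,  b(8) = 0,  b(9) = 3,  b(10) = 10,  b(11) = 5,  b(12) = 4,  b(13) = 7,  b(14) = 14,  b(15) = 9,  b(16) = 8.
The sequence repeats with period 16.
So b(229) = b(0 + ((229-0) mod 16)) = b(5) = 15.

15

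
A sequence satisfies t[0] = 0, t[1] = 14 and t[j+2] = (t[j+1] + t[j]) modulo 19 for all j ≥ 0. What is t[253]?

Listing terms: t[0] = 0,  t[1] = 14,  t[2] = 14,  t[3] = 9,  t[4] = 4,  t[5] = 13,  t[6] = 17,  t[7] = 11,  t[8] = 9,  t[9] = 1,  t[10] = 10,  t[11] = 11,  t[12] = 2,  t[13] = 13,  t[14] = 15,  t[15] = 9,  t[16] = 5,  t[17] = 14,  t[18] = 0,  t[19] = 14.
The sequence repeats with period 18.
So t[253] = t[0 + ((253-0) mod 18)] = t[1] = 14.

14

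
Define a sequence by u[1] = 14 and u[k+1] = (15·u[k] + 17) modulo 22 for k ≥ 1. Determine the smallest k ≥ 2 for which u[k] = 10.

We have u[1] = 14; u[2] = 7; u[3] = 12; u[4] = 21; u[5] = 2; u[6] = 3; u[7] = 18; u[8] = 1; u[9] = 10; u[10] = 13; u[11] = 14.
The sequence repeats with period 10.
The value 10 first appears (with k ≥ 2) at u[9].

9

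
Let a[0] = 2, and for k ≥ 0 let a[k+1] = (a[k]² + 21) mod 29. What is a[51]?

Listing terms: a[0] = 2,  a[1] = 25,  a[2] = 8,  a[3] = 27,  a[4] = 25.
Since a[4] = a[1] = 25, the sequence is eventually periodic: after a pre-period of length 1 it cycles with period 3.
For k ≥ 1, a[k] depends only on (k - 1) mod 3. (51 - 1) mod 3 = 2, so a[51] = a[3] = 27.

27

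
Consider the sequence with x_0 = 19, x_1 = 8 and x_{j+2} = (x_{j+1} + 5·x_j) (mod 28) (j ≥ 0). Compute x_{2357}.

1

x_0 = 19; x_1 = 8; x_2 = 19; x_3 = 3; x_4 = 14; x_5 = 1; x_6 = 15; x_7 = 20; x_8 = 11; x_9 = 27; x_{10} = 26; x_{11} = 21; x_{12} = 11; x_{13} = 4; x_{14} = 3; x_{15} = 23; x_{16} = 10; x_{17} = 13; x_{18} = 7; x_{19} = 16; x_{20} = 23; x_{21} = 19; x_{22} = 22; x_{23} = 5; x_{24} = 3; x_{25} = 0; x_{26} = 15; x_{27} = 15; x_{28} = 6; x_{29} = 25; x_{30} = 27; x_{31} = 12; x_{32} = 7; x_{33} = 11; x_{34} = 18; x_{35} = 17; x_{36} = 23; x_{37} = 24; x_{38} = 27; x_{39} = 7; x_{40} = 2; x_{41} = 9; x_{42} = 19; x_{43} = 8.
Since (x_{42}, x_{43}) = (x_0, x_1) = (19, 8) (two consecutive terms determine the rest), the sequence is periodic with period 42.
(2357 - 0) mod 42 = 5, so x_{2357} = x_5 = 1.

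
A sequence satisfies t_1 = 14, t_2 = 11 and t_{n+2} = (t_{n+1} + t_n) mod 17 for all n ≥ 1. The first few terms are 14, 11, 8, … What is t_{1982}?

We have t_1 = 14, t_2 = 11, t_3 = 8, t_4 = 2, t_5 = 10, t_6 = 12, t_7 = 5, t_8 = 0, t_9 = 5, t_{10} = 5, t_{11} = 10, t_{12} = 15, t_{13} = 8, t_{14} = 6, t_{15} = 14, t_{16} = 3, t_{17} = 0, t_{18} = 3, t_{19} = 3, t_{20} = 6, t_{21} = 9, t_{22} = 15, t_{23} = 7, t_{24} = 5, t_{25} = 12, t_{26} = 0, t_{27} = 12, t_{28} = 12, t_{29} = 7, t_{30} = 2, t_{31} = 9, t_{32} = 11, t_{33} = 3, t_{34} = 14, t_{35} = 0, t_{36} = 14, t_{37} = 14, t_{38} = 11.
Since (t_{37}, t_{38}) = (t_1, t_2) = (14, 11) (two consecutive terms determine the rest), the sequence is periodic with period 36.
(1982 - 1) mod 36 = 1, so t_{1982} = t_2 = 11.

11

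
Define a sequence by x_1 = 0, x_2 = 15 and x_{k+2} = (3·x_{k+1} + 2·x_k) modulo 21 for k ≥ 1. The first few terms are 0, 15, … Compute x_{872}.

x_1 = 0,  x_2 = 15,  x_3 = 3,  x_4 = 18,  x_5 = 18,  x_6 = 6,  x_7 = 12,  x_8 = 6,  x_9 = 0,  x_{10} = 12,  x_{11} = 15,  x_{12} = 6,  x_{13} = 6,  x_{14} = 9,  x_{15} = 18,  x_{16} = 9,  x_{17} = 0,  x_{18} = 18,  x_{19} = 12,  x_{20} = 9,  x_{21} = 9,  x_{22} = 3,  x_{23} = 6,  x_{24} = 3,  x_{25} = 0,  x_{26} = 6,  x_{27} = 18,  x_{28} = 3,  x_{29} = 3,  x_{30} = 15,  x_{31} = 9,  x_{32} = 15,  x_{33} = 0,  x_{34} = 9,  x_{35} = 6,  x_{36} = 15,  x_{37} = 15,  x_{38} = 12,  x_{39} = 3,  x_{40} = 12,  x_{41} = 0,  x_{42} = 3,  x_{43} = 9,  x_{44} = 12,  x_{45} = 12,  x_{46} = 18,  x_{47} = 15,  x_{48} = 18,  x_{49} = 0,  x_{50} = 15.
Since (x_{49}, x_{50}) = (x_1, x_2) = (0, 15) (two consecutive terms determine the rest), the sequence is periodic with period 48.
(872 - 1) mod 48 = 7, so x_{872} = x_8 = 6.

6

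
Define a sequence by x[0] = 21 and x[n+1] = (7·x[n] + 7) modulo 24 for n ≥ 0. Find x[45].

We have x[0] = 21; x[1] = 10; x[2] = 5; x[3] = 18; x[4] = 13; x[5] = 2; x[6] = 21.
The sequence repeats with period 6.
(45 - 0) mod 6 = 3, so x[45] = x[3] = 18.

18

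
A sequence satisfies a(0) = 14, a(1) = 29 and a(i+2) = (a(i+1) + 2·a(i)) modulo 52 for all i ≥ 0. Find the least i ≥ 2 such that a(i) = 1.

12

We have a(0) = 14, a(1) = 29, a(2) = 5, a(3) = 11, a(4) = 21, a(5) = 43, a(6) = 33, a(7) = 15, a(8) = 29, a(9) = 7, a(10) = 13, a(11) = 27, a(12) = 1, a(13) = 3, a(14) = 5, a(15) = 11.
Since (a(14), a(15)) = (a(2), a(3)) = (5, 11) (two consecutive terms determine the rest), the sequence is eventually periodic: after a pre-period of length 2 it cycles with period 12.
The value 1 first appears (with i ≥ 2) at a(12).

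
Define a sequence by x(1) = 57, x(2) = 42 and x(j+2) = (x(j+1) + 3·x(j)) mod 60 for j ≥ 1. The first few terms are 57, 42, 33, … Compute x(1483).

21

Listing terms: x(1) = 57; x(2) = 42; x(3) = 33; x(4) = 39; x(5) = 18; x(6) = 15; x(7) = 9; x(8) = 54; x(9) = 21; x(10) = 3; x(11) = 6; x(12) = 15; x(13) = 33; x(14) = 18; x(15) = 57; x(16) = 51; x(17) = 42; x(18) = 15; x(19) = 21; x(20) = 6; x(21) = 9; x(22) = 27; x(23) = 54; x(24) = 15; x(25) = 57; x(26) = 42.
Since (x(25), x(26)) = (x(1), x(2)) = (57, 42) (two consecutive terms determine the rest), the sequence is periodic with period 24.
(1483 - 1) mod 24 = 18, so x(1483) = x(19) = 21.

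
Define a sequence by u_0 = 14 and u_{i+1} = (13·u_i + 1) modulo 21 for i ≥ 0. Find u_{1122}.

14

We have u_0 = 14; u_1 = 15; u_2 = 7; u_3 = 8; u_4 = 0; u_5 = 1; u_6 = 14.
The sequence repeats with period 6.
(1122 - 0) mod 6 = 0, so u_{1122} = u_0 = 14.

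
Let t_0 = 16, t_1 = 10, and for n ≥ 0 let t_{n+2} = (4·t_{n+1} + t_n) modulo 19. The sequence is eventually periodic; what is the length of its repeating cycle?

6

We have t_0 = 16,  t_1 = 10,  t_2 = 18,  t_3 = 6,  t_4 = 4,  t_5 = 3,  t_6 = 16,  t_7 = 10.
Since (t_6, t_7) = (t_0, t_1) = (16, 10) (two consecutive terms determine the rest), the sequence is periodic with period 6.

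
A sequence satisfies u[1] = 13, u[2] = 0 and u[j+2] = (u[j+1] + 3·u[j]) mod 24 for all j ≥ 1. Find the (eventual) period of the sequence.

Listing terms: u[1] = 13; u[2] = 0; u[3] = 15; u[4] = 15; u[5] = 12; u[6] = 9; u[7] = 21; u[8] = 0; u[9] = 15.
Since (u[8], u[9]) = (u[2], u[3]) = (0, 15) (two consecutive terms determine the rest), the sequence is eventually periodic: after a pre-period of length 1 it cycles with period 6.

6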